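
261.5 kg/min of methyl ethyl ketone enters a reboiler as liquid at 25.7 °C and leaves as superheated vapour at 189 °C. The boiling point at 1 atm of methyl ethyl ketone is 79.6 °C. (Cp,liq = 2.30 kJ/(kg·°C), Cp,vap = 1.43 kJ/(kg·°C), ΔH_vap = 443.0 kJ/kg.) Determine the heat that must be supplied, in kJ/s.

Q = 3150 kJ/s

liquid 25.7→79.6 °C: 123.97 kJ/kg
vaporisation at 79.6 °C: 443 kJ/kg
vapour 79.6→189 °C: 156.44 kJ/kg
Δh = 123.97 + 443 + 156.44 = 723.41 kJ/kg
Q = ṁ·Δh = 261.5 kg/min × 723.41 kJ/kg = 189170 kJ/min
|Q| = 3152.9 kW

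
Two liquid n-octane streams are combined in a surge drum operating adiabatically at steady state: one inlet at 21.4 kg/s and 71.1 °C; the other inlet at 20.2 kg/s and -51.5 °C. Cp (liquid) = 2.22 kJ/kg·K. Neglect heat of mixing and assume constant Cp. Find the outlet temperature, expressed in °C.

Energy balance with Q = 0: Σ ṁᵢCp,ᵢ(T_out − Tᵢ) = 0
T_out = Σ ṁᵢCp,ᵢTᵢ / Σ ṁᵢCp,ᵢ
      = 1068.4 / 92.352 = 11.568 °C

T_out = 11.6 °C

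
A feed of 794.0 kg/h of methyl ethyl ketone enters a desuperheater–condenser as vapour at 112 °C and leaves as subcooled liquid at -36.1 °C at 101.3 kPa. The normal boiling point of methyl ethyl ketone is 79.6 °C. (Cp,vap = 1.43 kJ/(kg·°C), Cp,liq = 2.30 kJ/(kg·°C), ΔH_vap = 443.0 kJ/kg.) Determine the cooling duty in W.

vapour 112→79.6 °C: -46.332 kJ/kg
condensation at 79.6 °C: -443 kJ/kg
liquid 79.6→-36.1 °C: -266.11 kJ/kg
Δh = -46.332 + -443 + -266.11 = -755.44 kJ/kg
Q = ṁ·Δh = 794.0 kg/h × -755.44 kJ/kg = -599820 kJ/h
|Q| = 166.62 kW = 166620 W

Q_c = 167000 W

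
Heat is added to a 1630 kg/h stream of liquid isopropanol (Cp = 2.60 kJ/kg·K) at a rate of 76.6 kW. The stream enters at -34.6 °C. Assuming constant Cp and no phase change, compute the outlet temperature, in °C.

T_out = 30.5 °C

Q = 76.6 kW = 275760 kJ/h
ΔT = Q/(ṁ·Cp) = 275760/(1630×2.60) = 65.068 K
T_out = -34.6 + 65.068 = 30.468 °C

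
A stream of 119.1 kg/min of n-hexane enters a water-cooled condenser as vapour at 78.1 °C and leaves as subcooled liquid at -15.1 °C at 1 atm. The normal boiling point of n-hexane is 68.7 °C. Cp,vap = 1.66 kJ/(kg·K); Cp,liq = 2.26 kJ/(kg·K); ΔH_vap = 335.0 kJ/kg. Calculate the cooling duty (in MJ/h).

vapour 78.1→68.7 °C: -15.604 kJ/kg
condensation at 68.7 °C: -335 kJ/kg
liquid 68.7→-15.1 °C: -189.39 kJ/kg
Δh = -15.604 + -335 + -189.39 = -539.99 kJ/kg
Q = ṁ·Δh = 119.1 kg/min × -539.99 kJ/kg = -64313 kJ/min
|Q| = 1071.9 kW = 3858.8 MJ/h

Q_c = 3860 MJ/h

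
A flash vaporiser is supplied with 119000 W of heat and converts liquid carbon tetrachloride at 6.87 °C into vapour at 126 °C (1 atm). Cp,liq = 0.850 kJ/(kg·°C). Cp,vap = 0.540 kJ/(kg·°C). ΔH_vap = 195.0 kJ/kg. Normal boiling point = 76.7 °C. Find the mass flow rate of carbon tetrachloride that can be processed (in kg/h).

ṁ = 1520 kg/h

Δh = 0.850×(76.7−6.87) + 195.0 + 0.540×(126−76.7) = 280.98 kJ/kg
Q = 119000 W = 119 kJ/s = 428400 kJ/h
ṁ = Q/Δh = 428400 / 280.98 = 1524.7 kg/h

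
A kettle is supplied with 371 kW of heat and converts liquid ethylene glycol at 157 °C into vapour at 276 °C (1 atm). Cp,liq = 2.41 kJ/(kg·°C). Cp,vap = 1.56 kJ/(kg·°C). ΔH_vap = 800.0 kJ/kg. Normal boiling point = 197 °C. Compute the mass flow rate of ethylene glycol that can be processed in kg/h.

Δh = 2.41×(197−157) + 800.0 + 1.56×(276−197) = 1019.6 kJ/kg
Q = 371 kW = 371 kJ/s = 1.3356e+06 kJ/h
ṁ = Q/Δh = 1.3356e+06 / 1019.6 = 1309.9 kg/h

ṁ = 1310 kg/h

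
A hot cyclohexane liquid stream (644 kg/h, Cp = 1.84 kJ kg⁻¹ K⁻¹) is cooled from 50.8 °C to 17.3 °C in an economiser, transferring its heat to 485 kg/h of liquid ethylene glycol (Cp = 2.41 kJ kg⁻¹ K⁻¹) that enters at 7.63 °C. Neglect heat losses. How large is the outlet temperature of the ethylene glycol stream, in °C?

Heat released by hot stream: Q = 644 × 1.84 × (50.8 − 17.3) = 39696 kJ/h
Energy balance on cold side (adiabatic exchanger): Q = ṁ_c·Cp_c·(T_c,out − T_c,in)
T_c,out = 7.63 + 39696/(485 × 2.41) = 41.592 °C

T_c,out = 41.6 °C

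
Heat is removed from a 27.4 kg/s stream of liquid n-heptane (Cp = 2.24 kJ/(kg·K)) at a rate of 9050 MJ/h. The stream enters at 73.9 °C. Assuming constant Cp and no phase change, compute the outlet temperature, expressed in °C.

Q = 9050 MJ/h = 2513.9 kJ/s
ΔT = Q/(ṁ·Cp) = 2513.9/(27.4×2.24) = 40.959 K
T_out = 73.9 − 40.959 = 32.941 °C

T_out = 32.9 °C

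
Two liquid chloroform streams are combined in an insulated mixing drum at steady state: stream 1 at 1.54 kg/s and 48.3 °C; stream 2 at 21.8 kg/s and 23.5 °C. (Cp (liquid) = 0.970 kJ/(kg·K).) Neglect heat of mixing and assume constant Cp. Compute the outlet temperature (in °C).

Energy balance with Q = 0: Σ ṁᵢCp,ᵢ(T_out − Tᵢ) = 0
T_out = Σ ṁᵢCp,ᵢTᵢ / Σ ṁᵢCp,ᵢ
      = 569.08 / 22.64 = 25.136 °C

T_out = 25.1 °C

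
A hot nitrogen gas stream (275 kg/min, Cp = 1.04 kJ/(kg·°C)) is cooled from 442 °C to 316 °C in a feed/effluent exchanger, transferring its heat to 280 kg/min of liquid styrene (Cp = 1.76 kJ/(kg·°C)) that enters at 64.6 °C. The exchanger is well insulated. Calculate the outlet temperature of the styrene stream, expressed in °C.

T_c,out = 138 °C

Heat released by hot stream: Q = 275 × 1.04 × (442 − 316) = 36036 kJ/min
Energy balance on cold side (adiabatic exchanger): Q = ṁ_c·Cp_c·(T_c,out − T_c,in)
T_c,out = 64.6 + 36036/(280 × 1.76) = 137.72 °C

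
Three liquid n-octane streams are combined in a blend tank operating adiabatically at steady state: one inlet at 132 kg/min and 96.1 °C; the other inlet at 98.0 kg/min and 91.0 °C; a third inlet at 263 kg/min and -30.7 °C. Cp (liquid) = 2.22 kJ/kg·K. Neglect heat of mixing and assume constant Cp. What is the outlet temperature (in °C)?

T_out = 27.4 °C

No heat crosses the boundary, so H_out = H_in.
T_out = Σ ṁᵢCp,ᵢTᵢ / Σ ṁᵢCp,ᵢ
      = 30035 / 1094.5 = 27.442 °C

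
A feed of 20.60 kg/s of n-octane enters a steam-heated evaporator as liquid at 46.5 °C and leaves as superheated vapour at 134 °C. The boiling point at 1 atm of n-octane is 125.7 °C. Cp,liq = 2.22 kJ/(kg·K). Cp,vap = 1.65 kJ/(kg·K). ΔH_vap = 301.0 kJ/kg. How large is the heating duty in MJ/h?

Q = 36400 MJ/h

liquid 46.5→125.7 °C: 175.82 kJ/kg
vaporisation at 125.7 °C: 301 kJ/kg
vapour 125.7→134 °C: 13.695 kJ/kg
Δh = 175.82 + 301 + 13.695 = 490.52 kJ/kg
Q = ṁ·Δh = 20.60 kg/s × 490.52 kJ/kg = 10105 kJ/s
|Q| = 10105 kW = 36377 MJ/h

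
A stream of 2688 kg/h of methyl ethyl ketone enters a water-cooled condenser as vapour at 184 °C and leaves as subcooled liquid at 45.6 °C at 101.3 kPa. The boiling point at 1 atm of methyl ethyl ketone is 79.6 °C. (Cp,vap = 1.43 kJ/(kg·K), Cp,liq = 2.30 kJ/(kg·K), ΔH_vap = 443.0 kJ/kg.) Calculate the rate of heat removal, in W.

Q_c = 501000 W

vapour 184→79.6 °C: -149.29 kJ/kg
condensation at 79.6 °C: -443 kJ/kg
liquid 79.6→45.6 °C: -78.2 kJ/kg
Δh = -149.29 + -443 + -78.2 = -670.49 kJ/kg
Q = ṁ·Δh = 2688 kg/h × -670.49 kJ/kg = -1.8023e+06 kJ/h
|Q| = 500.63 kW = 500630 W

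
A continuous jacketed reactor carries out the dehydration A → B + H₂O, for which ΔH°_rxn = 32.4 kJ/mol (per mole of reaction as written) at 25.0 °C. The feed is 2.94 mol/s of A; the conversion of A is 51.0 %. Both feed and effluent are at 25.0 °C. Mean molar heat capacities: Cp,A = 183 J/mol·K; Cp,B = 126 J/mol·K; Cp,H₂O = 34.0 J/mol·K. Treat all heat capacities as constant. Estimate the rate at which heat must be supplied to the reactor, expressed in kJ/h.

Q_in = 175000 kJ/h

Extent of reaction ξ = 0.510 × 2.94 = 1.4994 mol/s
Reaction term: ξ·ΔH°_rxn = 1.4994 × 32.4 = 48.581 kJ/s
Q = ΔH = 48.581 kJ/s = 48.581 kW
Heat supplied = 174890 kJ/h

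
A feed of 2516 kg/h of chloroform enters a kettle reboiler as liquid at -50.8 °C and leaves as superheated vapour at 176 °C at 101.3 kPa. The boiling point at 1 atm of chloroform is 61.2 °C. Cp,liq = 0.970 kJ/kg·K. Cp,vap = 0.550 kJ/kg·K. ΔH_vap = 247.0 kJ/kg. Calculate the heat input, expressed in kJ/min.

liquid -50.8→61.2 °C: 108.64 kJ/kg
vaporisation at 61.2 °C: 247 kJ/kg
vapour 61.2→176 °C: 63.14 kJ/kg
Δh = 108.64 + 247 + 63.14 = 418.78 kJ/kg
Q = ṁ·Δh = 2516 kg/h × 418.78 kJ/kg = 1.0537e+06 kJ/h
|Q| = 292.68 kW = 17561 kJ/min

Q = 17600 kJ/min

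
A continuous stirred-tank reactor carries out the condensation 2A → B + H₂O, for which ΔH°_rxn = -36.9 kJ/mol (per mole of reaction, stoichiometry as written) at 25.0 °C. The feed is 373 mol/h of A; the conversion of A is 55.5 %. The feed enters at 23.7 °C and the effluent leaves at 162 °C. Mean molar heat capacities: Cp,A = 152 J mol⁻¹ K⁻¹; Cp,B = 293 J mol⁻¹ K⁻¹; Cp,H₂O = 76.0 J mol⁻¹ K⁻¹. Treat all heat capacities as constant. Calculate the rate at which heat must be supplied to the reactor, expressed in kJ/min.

Q_in = 82.4 kJ/min

Extent of reaction ξ = 0.555 × 373 / 2 = 103.51 mol/h
Reaction term: ξ·ΔH°_rxn = 103.51 × -36.9 = -3819.4 kJ/h
Sensible, feed 23.7→25 °C: 73.705 kJ/h
Outlet flows (mol/h): A 165.98, B 103.51, H₂O 103.51
Sensible, products 25→162 °C: 8689.1 kJ/h
Q = ΔH = 4943.4 kJ/h = 1.3732 kW
Heat supplied = 82.389 kJ/min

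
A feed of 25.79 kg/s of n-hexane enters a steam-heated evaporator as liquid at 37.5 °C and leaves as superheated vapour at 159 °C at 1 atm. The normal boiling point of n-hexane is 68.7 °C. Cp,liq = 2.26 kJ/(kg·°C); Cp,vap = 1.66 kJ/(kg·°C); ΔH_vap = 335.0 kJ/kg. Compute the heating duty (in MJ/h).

liquid 37.5→68.7 °C: 70.512 kJ/kg
vaporisation at 68.7 °C: 335 kJ/kg
vapour 68.7→159 °C: 149.9 kJ/kg
Δh = 70.512 + 335 + 149.9 = 555.41 kJ/kg
Q = ṁ·Δh = 25.79 kg/s × 555.41 kJ/kg = 14324 kJ/s
|Q| = 14324 kW = 51566 MJ/h

Q = 51600 MJ/h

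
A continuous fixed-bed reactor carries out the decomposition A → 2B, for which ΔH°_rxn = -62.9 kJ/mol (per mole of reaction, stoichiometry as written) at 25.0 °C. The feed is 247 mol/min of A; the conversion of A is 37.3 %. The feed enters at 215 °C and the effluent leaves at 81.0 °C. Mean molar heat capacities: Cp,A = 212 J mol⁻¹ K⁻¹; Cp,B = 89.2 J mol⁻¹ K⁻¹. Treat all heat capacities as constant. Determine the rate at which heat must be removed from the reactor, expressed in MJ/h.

Q_out = 779 MJ/h

Extent of reaction ξ = 0.373 × 247 = 92.131 mol/min
Reaction term: ξ·ΔH°_rxn = 92.131 × -62.9 = -5795 kJ/min
Sensible, feed 215→25 °C: -9949.2 kJ/min
Outlet flows (mol/min): A 154.87, B 184.26
Sensible, products 25→81.0 °C: 2759 kJ/min
Q = ΔH = -12985 kJ/min = -216.42 kW
Heat removed = 779.11 MJ/h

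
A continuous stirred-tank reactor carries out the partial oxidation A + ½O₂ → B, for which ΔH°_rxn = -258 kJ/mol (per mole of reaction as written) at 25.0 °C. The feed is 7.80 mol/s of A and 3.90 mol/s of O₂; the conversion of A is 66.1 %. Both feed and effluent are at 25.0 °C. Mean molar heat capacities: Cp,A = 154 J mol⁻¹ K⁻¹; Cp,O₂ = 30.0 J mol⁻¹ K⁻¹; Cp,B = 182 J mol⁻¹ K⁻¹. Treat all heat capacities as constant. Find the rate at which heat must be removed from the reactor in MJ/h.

Q_out = 4790 MJ/h

Extent of reaction ξ = 0.661 × 7.80 = 5.1558 mol/s
Reaction term: ξ·ΔH°_rxn = 5.1558 × -258 = -1330.2 kJ/s
Q = ΔH = -1330.2 kJ/s = -1330.2 kW
Heat removed = 4788.7 MJ/h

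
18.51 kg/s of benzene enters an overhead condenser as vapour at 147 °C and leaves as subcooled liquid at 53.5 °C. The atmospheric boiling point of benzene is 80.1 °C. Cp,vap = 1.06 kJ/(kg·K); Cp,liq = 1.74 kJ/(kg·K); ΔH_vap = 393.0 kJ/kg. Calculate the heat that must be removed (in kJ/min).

Q_c = 567000 kJ/min

vapour 147→80.1 °C: -70.914 kJ/kg
condensation at 80.1 °C: -393 kJ/kg
liquid 80.1→53.5 °C: -46.284 kJ/kg
Δh = -70.914 + -393 + -46.284 = -510.2 kJ/kg
Q = ṁ·Δh = 18.51 kg/s × -510.2 kJ/kg = -9443.8 kJ/s
|Q| = 9443.8 kW = 566630 kJ/min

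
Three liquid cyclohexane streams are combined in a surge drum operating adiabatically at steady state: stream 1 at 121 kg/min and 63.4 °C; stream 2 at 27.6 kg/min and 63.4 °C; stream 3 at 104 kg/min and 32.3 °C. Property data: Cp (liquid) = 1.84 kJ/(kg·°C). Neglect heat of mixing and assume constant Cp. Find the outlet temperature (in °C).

T_out = 50.6 °C

Adiabatic, steady state ⇒ Σ ṁᵢCp,ᵢ(T_out − Tᵢ) = 0
T_out = Σ ṁᵢCp,ᵢTᵢ / Σ ṁᵢCp,ᵢ
      = 23516 / 464.78 = 50.596 °C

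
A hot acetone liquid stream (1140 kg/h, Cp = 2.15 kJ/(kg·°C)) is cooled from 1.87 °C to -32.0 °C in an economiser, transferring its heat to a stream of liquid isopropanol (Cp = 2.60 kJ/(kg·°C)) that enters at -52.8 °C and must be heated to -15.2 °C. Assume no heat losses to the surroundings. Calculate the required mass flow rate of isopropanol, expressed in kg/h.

Heat released by hot stream: Q = 1140 × 2.15 × (1.87 − -32.0) = 83015 kJ/h
Energy balance on cold side (adiabatic exchanger): Q = ṁ_c·Cp_c·(T_c,out − T_c,in)
ṁ_c = 83015 / [2.60 × (-15.2 − -52.8)] = 849.18 kg/h

ṁ_c = 849 kg/h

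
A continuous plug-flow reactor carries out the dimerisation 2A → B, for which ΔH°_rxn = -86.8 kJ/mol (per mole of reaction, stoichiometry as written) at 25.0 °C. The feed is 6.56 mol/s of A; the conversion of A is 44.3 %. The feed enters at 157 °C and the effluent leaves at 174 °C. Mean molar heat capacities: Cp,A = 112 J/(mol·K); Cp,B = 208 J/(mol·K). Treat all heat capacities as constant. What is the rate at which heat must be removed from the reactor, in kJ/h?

Q_out = 422000 kJ/h

Extent of reaction ξ = 0.443 × 6.56 / 2 = 1.453 mol/s
Reaction term: ξ·ΔH°_rxn = 1.453 × -86.8 = -126.12 kJ/s
Sensible, feed 157→25 °C: -96.983 kJ/s
Outlet flows (mol/s): A 3.6539, B 1.453
Sensible, products 25→174 °C: 106.01 kJ/s
Q = ΔH = -117.1 kJ/s = -117.1 kW
Heat removed = 421550 kJ/h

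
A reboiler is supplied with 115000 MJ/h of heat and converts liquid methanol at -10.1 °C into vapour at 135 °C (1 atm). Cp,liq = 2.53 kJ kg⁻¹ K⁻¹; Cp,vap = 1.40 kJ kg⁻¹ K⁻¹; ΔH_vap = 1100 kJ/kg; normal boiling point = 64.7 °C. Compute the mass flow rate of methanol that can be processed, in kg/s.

ṁ = 23.0 kg/s

Δh = 2.53×(64.7−-10.1) + 1100 + 1.40×(135−64.7) = 1387.7 kJ/kg
Q = 115000 MJ/h = 31944 kJ/s = 31944 kJ/s
ṁ = Q/Δh = 31944 / 1387.7 = 23.02 kg/s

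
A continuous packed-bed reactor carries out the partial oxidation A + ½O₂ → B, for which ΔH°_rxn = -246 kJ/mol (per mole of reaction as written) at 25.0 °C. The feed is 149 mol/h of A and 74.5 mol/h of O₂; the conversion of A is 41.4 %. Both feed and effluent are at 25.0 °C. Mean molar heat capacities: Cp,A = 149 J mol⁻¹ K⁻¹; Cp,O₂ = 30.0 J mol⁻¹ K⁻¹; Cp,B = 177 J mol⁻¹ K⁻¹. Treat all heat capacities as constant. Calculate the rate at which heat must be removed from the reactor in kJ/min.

Extent of reaction ξ = 0.414 × 149 = 61.686 mol/h
Reaction term: ξ·ΔH°_rxn = 61.686 × -246 = -15175 kJ/h
Q = ΔH = -15175 kJ/h = -4.2152 kW
Heat removed = 252.91 kJ/min

Q_out = 253 kJ/min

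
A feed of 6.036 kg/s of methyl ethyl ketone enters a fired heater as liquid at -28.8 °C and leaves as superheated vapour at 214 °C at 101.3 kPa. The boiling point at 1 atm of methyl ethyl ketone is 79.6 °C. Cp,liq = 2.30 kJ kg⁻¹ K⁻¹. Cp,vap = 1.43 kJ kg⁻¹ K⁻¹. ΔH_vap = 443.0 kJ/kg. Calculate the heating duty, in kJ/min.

Q = 320000 kJ/min

liquid -28.8→79.6 °C: 249.32 kJ/kg
vaporisation at 79.6 °C: 443 kJ/kg
vapour 79.6→214 °C: 192.19 kJ/kg
Δh = 249.32 + 443 + 192.19 = 884.51 kJ/kg
Q = ṁ·Δh = 6.036 kg/s × 884.51 kJ/kg = 5338.9 kJ/s
|Q| = 5338.9 kW = 320330 kJ/min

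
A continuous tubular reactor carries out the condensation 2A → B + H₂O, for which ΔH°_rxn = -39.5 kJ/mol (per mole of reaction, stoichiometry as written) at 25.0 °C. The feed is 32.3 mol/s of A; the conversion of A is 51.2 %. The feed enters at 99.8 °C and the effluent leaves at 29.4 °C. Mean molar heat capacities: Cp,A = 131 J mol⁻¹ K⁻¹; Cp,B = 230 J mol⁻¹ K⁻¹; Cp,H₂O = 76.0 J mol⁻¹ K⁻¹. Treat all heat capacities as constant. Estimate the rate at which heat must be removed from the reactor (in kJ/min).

Q_out = 37400 kJ/min

Extent of reaction ξ = 0.512 × 32.3 / 2 = 8.2688 mol/s
Reaction term: ξ·ΔH°_rxn = 8.2688 × -39.5 = -326.62 kJ/s
Sensible, feed 99.8→25 °C: -316.5 kJ/s
Outlet flows (mol/s): A 15.762, B 8.2688, H₂O 8.2688
Sensible, products 25→29.4 °C: 20.219 kJ/s
Q = ΔH = -622.9 kJ/s = -622.9 kW
Heat removed = 37374 kJ/min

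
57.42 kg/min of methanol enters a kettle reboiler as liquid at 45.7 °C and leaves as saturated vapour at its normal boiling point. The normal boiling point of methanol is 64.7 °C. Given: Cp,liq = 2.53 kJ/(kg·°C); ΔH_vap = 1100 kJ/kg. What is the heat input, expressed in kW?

liquid 45.7→64.7 °C: 48.07 kJ/kg
vaporisation at 64.7 °C: 1100 kJ/kg
Δh = 48.07 + 1100 = 1148.1 kJ/kg
Q = ṁ·Δh = 57.42 kg/min × 1148.1 kJ/kg = 65922 kJ/min
|Q| = 1098.7 kW

Q = 1100 kW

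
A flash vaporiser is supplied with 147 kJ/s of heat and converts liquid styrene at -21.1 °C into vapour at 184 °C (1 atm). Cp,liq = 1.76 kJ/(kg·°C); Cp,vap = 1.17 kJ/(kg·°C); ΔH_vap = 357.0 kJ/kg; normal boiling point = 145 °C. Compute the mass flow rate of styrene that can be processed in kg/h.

Δh = 1.76×(145−-21.1) + 357.0 + 1.17×(184−145) = 694.97 kJ/kg
Q = 147 kJ/s = 147 kJ/s = 529200 kJ/h
ṁ = Q/Δh = 529200 / 694.97 = 761.48 kg/h

ṁ = 761 kg/h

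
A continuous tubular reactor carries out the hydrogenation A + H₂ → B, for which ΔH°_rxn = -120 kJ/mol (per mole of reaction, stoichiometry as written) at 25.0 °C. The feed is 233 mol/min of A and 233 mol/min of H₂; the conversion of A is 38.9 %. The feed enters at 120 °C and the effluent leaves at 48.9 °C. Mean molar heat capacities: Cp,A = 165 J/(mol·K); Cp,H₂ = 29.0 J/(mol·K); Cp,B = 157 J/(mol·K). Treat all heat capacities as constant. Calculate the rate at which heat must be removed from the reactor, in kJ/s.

Extent of reaction ξ = 0.389 × 233 = 90.637 mol/min
Reaction term: ξ·ΔH°_rxn = 90.637 × -120 = -10876 kJ/min
Sensible, feed 120→25 °C: -4294.2 kJ/min
Outlet flows (mol/min): A 142.36, H₂ 142.36, B 90.637
Sensible, products 25→48.9 °C: 1000.2 kJ/min
Q = ΔH = -14170 kJ/min = -236.17 kW
Heat removed = 236.17 kJ/s

Q_out = 236 kJ/s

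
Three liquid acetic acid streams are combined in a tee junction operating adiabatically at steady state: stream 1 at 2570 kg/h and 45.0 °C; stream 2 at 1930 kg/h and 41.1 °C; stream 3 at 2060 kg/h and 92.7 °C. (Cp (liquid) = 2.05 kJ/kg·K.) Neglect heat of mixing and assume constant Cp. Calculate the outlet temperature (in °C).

T_out = 58.8 °C

Energy balance with Q = 0: Σ ṁᵢCp,ᵢ(T_out − Tᵢ) = 0
Σ ṁᵢCp,ᵢTᵢ = 2570×2.05×45.0 + 1930×2.05×41.1 + 2060×2.05×92.7 = 791170
Σ ṁᵢCp,ᵢ = 2570×2.05 + 1930×2.05 + 2060×2.05 = 13448
T_out = 791170 / 13448 = 58.832 °C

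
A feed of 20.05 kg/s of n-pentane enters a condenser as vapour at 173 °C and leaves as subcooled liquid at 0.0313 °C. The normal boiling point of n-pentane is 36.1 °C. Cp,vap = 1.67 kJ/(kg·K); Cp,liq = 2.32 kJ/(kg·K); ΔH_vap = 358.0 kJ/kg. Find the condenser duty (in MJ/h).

vapour 173→36.1 °C: -228.62 kJ/kg
condensation at 36.1 °C: -358 kJ/kg
liquid 36.1→0.0313 °C: -83.679 kJ/kg
Δh = -228.62 + -358 + -83.679 = -670.3 kJ/kg
Q = ṁ·Δh = 20.05 kg/s × -670.3 kJ/kg = -13440 kJ/s
|Q| = 13440 kW = 48382 MJ/h

Q_c = 48400 MJ/h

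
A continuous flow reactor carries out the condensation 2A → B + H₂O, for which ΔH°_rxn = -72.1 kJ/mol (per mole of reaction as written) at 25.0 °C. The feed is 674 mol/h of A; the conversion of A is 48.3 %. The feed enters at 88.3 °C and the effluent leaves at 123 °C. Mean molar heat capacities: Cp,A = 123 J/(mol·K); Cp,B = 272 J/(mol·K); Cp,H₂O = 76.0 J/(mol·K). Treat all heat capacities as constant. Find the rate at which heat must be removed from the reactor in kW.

Extent of reaction ξ = 0.483 × 674 / 2 = 162.77 mol/h
Reaction term: ξ·ΔH°_rxn = 162.77 × -72.1 = -11736 kJ/h
Sensible, feed 88.3→25 °C: -5247.7 kJ/h
Outlet flows (mol/h): A 348.46, B 162.77, H₂O 162.77
Sensible, products 25→123 °C: 9751.5 kJ/h
Q = ΔH = -7232 kJ/h = -2.0089 kW
Heat removed = 2.0089 kW

Q_out = 2.01 kW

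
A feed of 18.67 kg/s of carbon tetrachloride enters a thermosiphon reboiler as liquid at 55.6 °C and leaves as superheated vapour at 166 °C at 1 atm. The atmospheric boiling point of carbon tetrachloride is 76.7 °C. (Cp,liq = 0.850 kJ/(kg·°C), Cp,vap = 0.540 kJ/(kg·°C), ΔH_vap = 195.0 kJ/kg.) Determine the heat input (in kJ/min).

liquid 55.6→76.7 °C: 17.935 kJ/kg
vaporisation at 76.7 °C: 195 kJ/kg
vapour 76.7→166 °C: 48.222 kJ/kg
Δh = 17.935 + 195 + 48.222 = 261.16 kJ/kg
Q = ṁ·Δh = 18.67 kg/s × 261.16 kJ/kg = 4875.8 kJ/s
|Q| = 4875.8 kW = 292550 kJ/min

Q = 293000 kJ/min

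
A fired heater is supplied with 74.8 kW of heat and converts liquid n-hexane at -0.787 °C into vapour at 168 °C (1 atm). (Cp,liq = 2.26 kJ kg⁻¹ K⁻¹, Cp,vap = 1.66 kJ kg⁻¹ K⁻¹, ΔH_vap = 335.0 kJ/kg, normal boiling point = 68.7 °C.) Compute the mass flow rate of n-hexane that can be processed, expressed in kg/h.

ṁ = 410 kg/h

Δh = 2.26×(68.7−-0.787) + 335.0 + 1.66×(168−68.7) = 656.88 kJ/kg
Q = 74.8 kW = 74.8 kJ/s = 269280 kJ/h
ṁ = Q/Δh = 269280 / 656.88 = 409.94 kg/h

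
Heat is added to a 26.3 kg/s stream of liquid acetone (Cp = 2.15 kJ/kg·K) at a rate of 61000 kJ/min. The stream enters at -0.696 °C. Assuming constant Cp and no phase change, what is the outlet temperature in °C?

T_out = 17.3 °C

Q = 61000 kJ/min = 1016.7 kJ/s
ΔT = Q/(ṁ·Cp) = 1016.7/(26.3×2.15) = 17.98 K
T_out = -0.696 + 17.98 = 17.284 °C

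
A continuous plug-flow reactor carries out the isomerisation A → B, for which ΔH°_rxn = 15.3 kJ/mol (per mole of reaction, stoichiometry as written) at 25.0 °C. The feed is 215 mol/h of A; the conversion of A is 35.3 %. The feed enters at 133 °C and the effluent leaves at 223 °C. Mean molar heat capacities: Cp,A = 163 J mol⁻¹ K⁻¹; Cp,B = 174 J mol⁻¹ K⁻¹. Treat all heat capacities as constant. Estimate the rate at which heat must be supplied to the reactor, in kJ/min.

Q_in = 74.7 kJ/min

Extent of reaction ξ = 0.353 × 215 = 75.895 mol/h
Reaction term: ξ·ΔH°_rxn = 75.895 × 15.3 = 1161.2 kJ/h
Sensible, feed 133→25 °C: -3784.9 kJ/h
Outlet flows (mol/h): A 139.11, B 75.895
Sensible, products 25→223 °C: 7104.2 kJ/h
Q = ΔH = 4480.5 kJ/h = 1.2446 kW
Heat supplied = 74.676 kJ/min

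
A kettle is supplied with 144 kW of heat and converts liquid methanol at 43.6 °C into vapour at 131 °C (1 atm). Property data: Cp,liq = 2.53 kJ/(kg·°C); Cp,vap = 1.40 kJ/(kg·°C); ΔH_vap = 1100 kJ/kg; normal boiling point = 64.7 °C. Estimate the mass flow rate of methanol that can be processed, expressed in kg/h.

ṁ = 416 kg/h

Δh = 2.53×(64.7−43.6) + 1100 + 1.40×(131−64.7) = 1246.2 kJ/kg
Q = 144 kW = 144 kJ/s = 518400 kJ/h
ṁ = Q/Δh = 518400 / 1246.2 = 415.98 kg/h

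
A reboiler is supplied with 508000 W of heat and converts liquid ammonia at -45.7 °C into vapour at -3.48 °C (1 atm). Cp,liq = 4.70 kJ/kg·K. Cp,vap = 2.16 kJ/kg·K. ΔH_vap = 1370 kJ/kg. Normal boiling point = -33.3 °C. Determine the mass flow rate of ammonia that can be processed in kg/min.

Δh = 4.70×(-33.3−-45.7) + 1370 + 2.16×(-3.48−-33.3) = 1492.7 kJ/kg
Q = 508000 W = 508 kJ/s = 30480 kJ/min
ṁ = Q/Δh = 30480 / 1492.7 = 20.419 kg/min

ṁ = 20.4 kg/min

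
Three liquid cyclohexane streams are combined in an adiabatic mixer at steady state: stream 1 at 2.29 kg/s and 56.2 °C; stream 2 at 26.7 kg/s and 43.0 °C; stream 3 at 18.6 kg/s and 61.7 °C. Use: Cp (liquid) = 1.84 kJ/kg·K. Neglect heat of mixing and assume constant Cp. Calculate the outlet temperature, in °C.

Energy balance with Q = 0: Σ ṁᵢCp,ᵢ(T_out − Tᵢ) = 0
T_out = Σ ṁᵢCp,ᵢTᵢ / Σ ṁᵢCp,ᵢ
      = 4460.9 / 87.566 = 50.944 °C

T_out = 50.9 °C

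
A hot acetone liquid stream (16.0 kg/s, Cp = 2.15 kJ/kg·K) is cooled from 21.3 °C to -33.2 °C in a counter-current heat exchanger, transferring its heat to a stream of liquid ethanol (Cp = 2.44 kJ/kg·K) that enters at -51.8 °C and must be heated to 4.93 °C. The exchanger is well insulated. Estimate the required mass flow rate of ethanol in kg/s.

ṁ_c = 13.5 kg/s

Heat released by hot stream: Q = 16.0 × 2.15 × (21.3 − -33.2) = 1874.8 kJ/s
Energy balance on cold side (adiabatic exchanger): Q = ṁ_c·Cp_c·(T_c,out − T_c,in)
ṁ_c = 1874.8 / [2.44 × (4.93 − -51.8)] = 13.544 kg/s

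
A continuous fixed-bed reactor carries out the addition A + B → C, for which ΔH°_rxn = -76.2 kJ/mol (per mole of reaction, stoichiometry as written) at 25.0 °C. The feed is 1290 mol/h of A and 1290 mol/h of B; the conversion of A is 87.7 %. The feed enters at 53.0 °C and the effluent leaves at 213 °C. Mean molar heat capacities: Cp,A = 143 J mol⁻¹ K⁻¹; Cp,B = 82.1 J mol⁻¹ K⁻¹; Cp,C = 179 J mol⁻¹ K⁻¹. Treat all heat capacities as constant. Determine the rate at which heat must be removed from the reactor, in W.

Extent of reaction ξ = 0.877 × 1290 = 1131.3 mol/h
Reaction term: ξ·ΔH°_rxn = 1131.3 × -76.2 = -86207 kJ/h
Sensible, feed 53.0→25 °C: -8130.6 kJ/h
Outlet flows (mol/h): A 158.67, B 158.67, C 1131.3
Sensible, products 25→213 °C: 44786 kJ/h
Q = ΔH = -49552 kJ/h = -13.764 kW
Heat removed = 13764 W

Q_out = 13800 W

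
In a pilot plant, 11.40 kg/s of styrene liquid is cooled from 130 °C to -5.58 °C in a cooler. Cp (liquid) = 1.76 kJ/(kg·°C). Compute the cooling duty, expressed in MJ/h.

Q = ṁ·Cp·ΔT = 11.40 × 1.76 × (-5.58 − 130) = -2720.3 kJ/s
Cooling duty = 9793 MJ/h

Q_c = 9790 MJ/h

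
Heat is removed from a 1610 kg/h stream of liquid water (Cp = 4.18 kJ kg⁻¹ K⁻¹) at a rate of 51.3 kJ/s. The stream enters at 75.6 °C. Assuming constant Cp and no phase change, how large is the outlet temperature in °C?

T_out = 48.2 °C

Q = 51.3 kJ/s = 184680 kJ/h
ΔT = Q/(ṁ·Cp) = 184680/(1610×4.18) = 27.442 K
T_out = 75.6 − 27.442 = 48.158 °C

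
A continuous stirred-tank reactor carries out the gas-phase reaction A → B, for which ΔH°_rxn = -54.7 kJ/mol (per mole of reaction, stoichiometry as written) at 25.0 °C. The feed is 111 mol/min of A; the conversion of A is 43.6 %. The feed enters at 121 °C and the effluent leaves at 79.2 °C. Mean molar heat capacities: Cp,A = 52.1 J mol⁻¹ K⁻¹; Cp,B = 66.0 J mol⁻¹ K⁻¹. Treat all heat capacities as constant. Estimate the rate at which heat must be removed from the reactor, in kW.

Q_out = 47.5 kW

Extent of reaction ξ = 0.436 × 111 = 48.396 mol/min
Reaction term: ξ·ΔH°_rxn = 48.396 × -54.7 = -2647.3 kJ/min
Sensible, feed 121→25 °C: -555.18 kJ/min
Outlet flows (mol/min): A 62.604, B 48.396
Sensible, products 25→79.2 °C: 349.9 kJ/min
Q = ΔH = -2852.5 kJ/min = -47.542 kW
Heat removed = 47.542 kW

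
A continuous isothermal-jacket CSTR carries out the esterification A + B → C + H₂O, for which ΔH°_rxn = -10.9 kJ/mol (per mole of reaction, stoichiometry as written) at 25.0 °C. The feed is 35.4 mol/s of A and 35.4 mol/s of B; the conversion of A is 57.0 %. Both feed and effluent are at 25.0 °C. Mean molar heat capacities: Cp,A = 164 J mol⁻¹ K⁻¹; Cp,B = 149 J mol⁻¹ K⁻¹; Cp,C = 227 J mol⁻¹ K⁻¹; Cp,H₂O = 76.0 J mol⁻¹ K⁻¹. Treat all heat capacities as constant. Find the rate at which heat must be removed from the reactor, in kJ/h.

Extent of reaction ξ = 0.570 × 35.4 = 20.178 mol/s
Reaction term: ξ·ΔH°_rxn = 20.178 × -10.9 = -219.94 kJ/s
Q = ΔH = -219.94 kJ/s = -219.94 kW
Heat removed = 791780 kJ/h

Q_out = 792000 kJ/h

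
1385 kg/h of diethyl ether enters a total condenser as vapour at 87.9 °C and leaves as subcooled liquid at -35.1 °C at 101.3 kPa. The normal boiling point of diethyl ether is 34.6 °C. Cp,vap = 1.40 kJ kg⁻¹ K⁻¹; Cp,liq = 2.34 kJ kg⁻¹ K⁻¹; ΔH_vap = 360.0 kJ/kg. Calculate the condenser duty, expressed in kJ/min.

Q_c = 13800 kJ/min

vapour 87.9→34.6 °C: -74.62 kJ/kg
condensation at 34.6 °C: -360 kJ/kg
liquid 34.6→-35.1 °C: -163.1 kJ/kg
Δh = -74.62 + -360 + -163.1 = -597.72 kJ/kg
Q = ṁ·Δh = 1385 kg/h × -597.72 kJ/kg = -827840 kJ/h
|Q| = 229.96 kW = 13797 kJ/min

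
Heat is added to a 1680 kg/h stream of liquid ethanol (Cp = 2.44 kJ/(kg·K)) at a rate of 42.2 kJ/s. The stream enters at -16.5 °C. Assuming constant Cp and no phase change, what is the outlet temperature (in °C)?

Q = 42.2 kJ/s = 151920 kJ/h
ΔT = Q/(ṁ·Cp) = 151920/(1680×2.44) = 37.061 K
T_out = -16.5 + 37.061 = 20.561 °C

T_out = 20.6 °C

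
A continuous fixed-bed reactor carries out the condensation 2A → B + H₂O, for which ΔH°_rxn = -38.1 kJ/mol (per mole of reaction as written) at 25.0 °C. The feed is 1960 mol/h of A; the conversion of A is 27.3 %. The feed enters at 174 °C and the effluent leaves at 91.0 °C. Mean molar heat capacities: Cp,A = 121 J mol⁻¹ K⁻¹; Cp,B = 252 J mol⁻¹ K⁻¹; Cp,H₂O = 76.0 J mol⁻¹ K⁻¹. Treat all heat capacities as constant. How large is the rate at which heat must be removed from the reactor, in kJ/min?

Extent of reaction ξ = 0.273 × 1960 / 2 = 267.54 mol/h
Reaction term: ξ·ΔH°_rxn = 267.54 × -38.1 = -10193 kJ/h
Sensible, feed 174→25 °C: -35337 kJ/h
Outlet flows (mol/h): A 1424.9, B 267.54, H₂O 267.54
Sensible, products 25→91.0 °C: 17171 kJ/h
Q = ΔH = -28359 kJ/h = -7.8775 kW
Heat removed = 472.65 kJ/min

Q_out = 473 kJ/min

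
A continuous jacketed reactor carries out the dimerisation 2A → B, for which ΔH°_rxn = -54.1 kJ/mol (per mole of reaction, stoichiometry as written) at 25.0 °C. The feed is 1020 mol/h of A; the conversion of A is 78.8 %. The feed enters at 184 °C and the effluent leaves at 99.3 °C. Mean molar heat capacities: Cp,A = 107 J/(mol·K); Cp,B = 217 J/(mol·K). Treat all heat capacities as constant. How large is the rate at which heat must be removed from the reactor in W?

Extent of reaction ξ = 0.788 × 1020 / 2 = 401.88 mol/h
Reaction term: ξ·ΔH°_rxn = 401.88 × -54.1 = -21742 kJ/h
Sensible, feed 184→25 °C: -17353 kJ/h
Outlet flows (mol/h): A 216.24, B 401.88
Sensible, products 25→99.3 °C: 8198.7 kJ/h
Q = ΔH = -30896 kJ/h = -8.5823 kW
Heat removed = 8582.3 W

Q_out = 8580 W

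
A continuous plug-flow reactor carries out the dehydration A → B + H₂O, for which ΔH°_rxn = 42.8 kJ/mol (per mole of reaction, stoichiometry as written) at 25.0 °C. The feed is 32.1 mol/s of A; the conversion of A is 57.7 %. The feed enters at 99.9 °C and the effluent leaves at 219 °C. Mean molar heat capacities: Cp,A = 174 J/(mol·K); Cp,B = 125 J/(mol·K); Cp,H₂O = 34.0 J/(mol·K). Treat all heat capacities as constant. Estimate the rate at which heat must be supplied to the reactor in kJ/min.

Q_in = 84200 kJ/min

Extent of reaction ξ = 0.577 × 32.1 = 18.522 mol/s
Reaction term: ξ·ΔH°_rxn = 18.522 × 42.8 = 792.73 kJ/s
Sensible, feed 99.9→25 °C: -418.35 kJ/s
Outlet flows (mol/s): A 13.578, B 18.522, H₂O 18.522
Sensible, products 25→219 °C: 1029.7 kJ/s
Q = ΔH = 1404.1 kJ/s = 1404.1 kW
Heat supplied = 84243 kJ/min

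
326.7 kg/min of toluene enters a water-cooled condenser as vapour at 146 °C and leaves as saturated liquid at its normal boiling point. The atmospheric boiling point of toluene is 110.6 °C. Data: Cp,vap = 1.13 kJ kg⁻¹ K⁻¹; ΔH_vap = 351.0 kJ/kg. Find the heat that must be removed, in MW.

Q_c = 2.13 MW

vapour 146→110.6 °C: -40.002 kJ/kg
condensation at 110.6 °C: -351 kJ/kg
Δh = -40.002 + -351 = -391 kJ/kg
Q = ṁ·Δh = 326.7 kg/min × -391 kJ/kg = -127740 kJ/min
|Q| = 2129 kW = 2.129 MW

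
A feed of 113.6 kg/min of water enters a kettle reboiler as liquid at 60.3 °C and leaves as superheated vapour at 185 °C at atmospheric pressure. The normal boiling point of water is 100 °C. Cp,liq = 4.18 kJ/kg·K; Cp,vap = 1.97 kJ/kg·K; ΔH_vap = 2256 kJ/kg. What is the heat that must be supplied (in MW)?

liquid 60.3→100 °C: 165.95 kJ/kg
vaporisation at 100 °C: 2256 kJ/kg
vapour 100→185 °C: 167.45 kJ/kg
Δh = 165.95 + 2256 + 167.45 = 2589.4 kJ/kg
Q = ṁ·Δh = 113.6 kg/min × 2589.4 kJ/kg = 294160 kJ/min
|Q| = 4902.6 kW = 4.9026 MW

Q = 4.90 MW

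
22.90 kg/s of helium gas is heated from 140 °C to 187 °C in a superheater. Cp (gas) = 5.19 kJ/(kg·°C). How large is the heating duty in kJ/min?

Q = 335000 kJ/min

Q = ṁ·Cp·ΔT = 22.90 × 5.19 × (187 − 140) = 5586 kJ/s
Heating duty = 335160 kJ/min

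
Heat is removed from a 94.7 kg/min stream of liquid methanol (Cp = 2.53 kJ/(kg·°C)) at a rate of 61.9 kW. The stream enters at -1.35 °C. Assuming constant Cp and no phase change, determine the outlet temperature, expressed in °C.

T_out = -16.9 °C

Q = 61.9 kW = 3714 kJ/min
ΔT = Q/(ṁ·Cp) = 3714/(94.7×2.53) = 15.501 K
T_out = -1.35 − 15.501 = -16.851 °C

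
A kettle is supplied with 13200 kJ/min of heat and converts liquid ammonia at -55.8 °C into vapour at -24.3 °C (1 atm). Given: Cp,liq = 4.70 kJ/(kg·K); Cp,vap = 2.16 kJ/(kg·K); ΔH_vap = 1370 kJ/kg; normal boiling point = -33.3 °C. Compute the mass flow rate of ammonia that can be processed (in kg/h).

Δh = 4.70×(-33.3−-55.8) + 1370 + 2.16×(-24.3−-33.3) = 1495.2 kJ/kg
Q = 13200 kJ/min = 220 kJ/s = 792000 kJ/h
ṁ = Q/Δh = 792000 / 1495.2 = 529.7 kg/h

ṁ = 530 kg/h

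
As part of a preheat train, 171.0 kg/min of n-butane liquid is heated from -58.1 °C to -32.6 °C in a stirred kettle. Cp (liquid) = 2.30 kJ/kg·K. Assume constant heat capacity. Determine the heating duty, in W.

Q = ṁ·Cp·ΔT = 171.0 × 2.30 × (-32.6 − -58.1) = 10029 kJ/min
Converting: 10029 / 60 s = 167.15 kW
Heating duty = 167150 W

Q = 167000 W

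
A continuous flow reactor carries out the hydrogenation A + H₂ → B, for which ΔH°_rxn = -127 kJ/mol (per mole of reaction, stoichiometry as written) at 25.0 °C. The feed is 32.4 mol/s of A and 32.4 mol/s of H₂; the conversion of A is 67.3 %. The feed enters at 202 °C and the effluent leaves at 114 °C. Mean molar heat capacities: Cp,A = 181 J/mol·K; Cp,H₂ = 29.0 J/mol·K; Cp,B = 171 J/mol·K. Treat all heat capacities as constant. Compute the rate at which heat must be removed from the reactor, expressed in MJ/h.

Q_out = 12400 MJ/h

Extent of reaction ξ = 0.673 × 32.4 = 21.805 mol/s
Reaction term: ξ·ΔH°_rxn = 21.805 × -127 = -2769.3 kJ/s
Sensible, feed 202→25 °C: -1204.3 kJ/s
Outlet flows (mol/s): A 10.595, H₂ 10.595, B 21.805
Sensible, products 25→114 °C: 529.87 kJ/s
Q = ΔH = -3443.7 kJ/s = -3443.7 kW
Heat removed = 12397 MJ/h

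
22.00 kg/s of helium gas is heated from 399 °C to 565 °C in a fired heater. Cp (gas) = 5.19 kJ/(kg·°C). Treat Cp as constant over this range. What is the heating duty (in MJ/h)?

Q = ṁ·Cp·ΔT = 22.00 × 5.19 × (565 − 399) = 18954 kJ/s
Heating duty = 68234 MJ/h

Q = 68200 MJ/h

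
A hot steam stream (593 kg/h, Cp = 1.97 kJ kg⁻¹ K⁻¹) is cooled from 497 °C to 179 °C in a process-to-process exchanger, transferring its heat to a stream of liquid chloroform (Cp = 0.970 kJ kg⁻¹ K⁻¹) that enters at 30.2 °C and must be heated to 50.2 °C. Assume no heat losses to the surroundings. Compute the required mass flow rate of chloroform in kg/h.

Heat released by hot stream: Q = 593 × 1.97 × (497 − 179) = 371490 kJ/h
Energy balance on cold side (adiabatic exchanger): Q = ṁ_c·Cp_c·(T_c,out − T_c,in)
ṁ_c = 371490 / [0.970 × (50.2 − 30.2)] = 19149 kg/h

ṁ_c = 19100 kg/h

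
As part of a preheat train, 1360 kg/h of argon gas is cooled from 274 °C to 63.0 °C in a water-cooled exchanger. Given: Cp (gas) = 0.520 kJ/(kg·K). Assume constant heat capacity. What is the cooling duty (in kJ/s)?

Q = ṁ·Cp·ΔT = 1360 × 0.520 × (63.0 − 274) = -149220 kJ/h
Converting: 149220 / 3600 s = 41.45 kW

Q_c = 41.4 kJ/s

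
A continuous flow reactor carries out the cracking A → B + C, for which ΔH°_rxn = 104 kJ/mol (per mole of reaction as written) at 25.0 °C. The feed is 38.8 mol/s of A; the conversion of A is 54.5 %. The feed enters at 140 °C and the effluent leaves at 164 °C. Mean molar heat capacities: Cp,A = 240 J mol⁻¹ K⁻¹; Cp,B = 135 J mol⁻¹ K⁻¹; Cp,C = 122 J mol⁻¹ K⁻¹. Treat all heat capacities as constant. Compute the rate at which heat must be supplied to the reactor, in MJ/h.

Extent of reaction ξ = 0.545 × 38.8 = 21.146 mol/s
Reaction term: ξ·ΔH°_rxn = 21.146 × 104 = 2199.2 kJ/s
Sensible, feed 140→25 °C: -1070.9 kJ/s
Outlet flows (mol/s): A 17.654, B 21.146, C 21.146
Sensible, products 25→164 °C: 1344.3 kJ/s
Q = ΔH = 2472.6 kJ/s = 2472.6 kW
Heat supplied = 8901.5 MJ/h

Q_in = 8900 MJ/h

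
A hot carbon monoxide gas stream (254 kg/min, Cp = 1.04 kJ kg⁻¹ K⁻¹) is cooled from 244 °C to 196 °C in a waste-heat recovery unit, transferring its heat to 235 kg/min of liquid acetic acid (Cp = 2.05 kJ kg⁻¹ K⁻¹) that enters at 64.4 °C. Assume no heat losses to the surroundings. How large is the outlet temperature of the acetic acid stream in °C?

T_c,out = 90.7 °C

Heat released by hot stream: Q = 254 × 1.04 × (244 − 196) = 12680 kJ/min
Energy balance on cold side (adiabatic exchanger): Q = ṁ_c·Cp_c·(T_c,out − T_c,in)
T_c,out = 64.4 + 12680/(235 × 2.05) = 90.72 °C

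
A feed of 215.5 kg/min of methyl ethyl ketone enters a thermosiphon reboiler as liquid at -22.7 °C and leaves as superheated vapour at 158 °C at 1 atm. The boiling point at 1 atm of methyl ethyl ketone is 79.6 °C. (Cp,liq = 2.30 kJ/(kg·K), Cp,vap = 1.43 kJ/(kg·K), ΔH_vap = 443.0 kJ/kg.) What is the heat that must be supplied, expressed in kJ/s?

liquid -22.7→79.6 °C: 235.29 kJ/kg
vaporisation at 79.6 °C: 443 kJ/kg
vapour 79.6→158 °C: 112.11 kJ/kg
Δh = 235.29 + 443 + 112.11 = 790.4 kJ/kg
Q = ṁ·Δh = 215.5 kg/min × 790.4 kJ/kg = 170330 kJ/min
|Q| = 2838.9 kW

Q = 2840 kJ/s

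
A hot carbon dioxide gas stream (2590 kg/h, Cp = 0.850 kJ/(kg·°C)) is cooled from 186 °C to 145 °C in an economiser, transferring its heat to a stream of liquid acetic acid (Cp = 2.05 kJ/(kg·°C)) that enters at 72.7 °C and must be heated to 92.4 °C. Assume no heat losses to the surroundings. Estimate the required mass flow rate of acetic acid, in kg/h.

ṁ_c = 2240 kg/h

Heat released by hot stream: Q = 2590 × 0.850 × (186 − 145) = 90262 kJ/h
Energy balance on cold side (adiabatic exchanger): Q = ṁ_c·Cp_c·(T_c,out − T_c,in)
ṁ_c = 90262 / [2.05 × (92.4 − 72.7)] = 2235 kg/h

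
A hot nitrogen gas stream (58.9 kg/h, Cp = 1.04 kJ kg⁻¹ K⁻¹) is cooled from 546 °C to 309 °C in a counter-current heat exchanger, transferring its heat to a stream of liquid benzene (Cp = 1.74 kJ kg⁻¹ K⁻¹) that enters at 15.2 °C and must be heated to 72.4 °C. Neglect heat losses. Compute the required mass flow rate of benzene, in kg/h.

ṁ_c = 146 kg/h

Heat released by hot stream: Q = 58.9 × 1.04 × (546 − 309) = 14518 kJ/h
Energy balance on cold side (adiabatic exchanger): Q = ṁ_c·Cp_c·(T_c,out − T_c,in)
ṁ_c = 14518 / [1.74 × (72.4 − 15.2)] = 145.87 kg/h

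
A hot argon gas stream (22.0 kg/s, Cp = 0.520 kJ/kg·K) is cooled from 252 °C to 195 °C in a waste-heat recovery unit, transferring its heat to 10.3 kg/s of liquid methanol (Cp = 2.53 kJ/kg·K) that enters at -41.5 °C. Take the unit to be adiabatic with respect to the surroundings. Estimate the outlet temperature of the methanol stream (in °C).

T_c,out = -16.5 °C

Heat released by hot stream: Q = 22.0 × 0.520 × (252 − 195) = 652.08 kJ/s
Energy balance on cold side (adiabatic exchanger): Q = ṁ_c·Cp_c·(T_c,out − T_c,in)
T_c,out = -41.5 + 652.08/(10.3 × 2.53) = -16.477 °C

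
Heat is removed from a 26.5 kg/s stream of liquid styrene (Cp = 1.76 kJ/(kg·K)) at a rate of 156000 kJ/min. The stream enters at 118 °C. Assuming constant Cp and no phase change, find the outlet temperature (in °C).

Q = 156000 kJ/min = 2600 kJ/s
ΔT = Q/(ṁ·Cp) = 2600/(26.5×1.76) = 55.746 K
T_out = 118 − 55.746 = 62.254 °C

T_out = 62.3 °C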